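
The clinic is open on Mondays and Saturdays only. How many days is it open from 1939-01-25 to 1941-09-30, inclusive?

1939-01-25 is a Wednesday.
That's 980 days from start to end, counting both.
980 = 7 × 140, so the span is exactly 140 full weeks.
Each full week contributes 2 days from the set (Mon, Sat): 140 × 2 = 280.

280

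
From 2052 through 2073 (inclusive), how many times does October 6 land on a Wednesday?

Day of week of October 6 in each year:
2052: Sun, 2053: Mon, 2054: Tue, 2055: Wed ✓, 2056: Fri, 2057: Sat, 2058: Sun, 2059: Mon, 2060: Wed ✓, 2061: Thu, 2062: Fri, 2063: Sat, 2064: Mon, 2065: Tue, 2066: Wed ✓, 2067: Thu, 2068: Sat, 2069: Sun, 2070: Mon, 2071: Tue, 2072: Thu, 2073: Fri
Wednesdays: 2055, 2060, 2066.

3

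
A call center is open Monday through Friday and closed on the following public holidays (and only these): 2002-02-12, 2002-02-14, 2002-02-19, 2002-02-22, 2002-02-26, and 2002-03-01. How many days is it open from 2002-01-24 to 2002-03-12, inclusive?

2002-01-24 is a Thursday.
The range spans 48 days (inclusive of both endpoints).
48 = 7 × 6 + 6, so there are 6 full weeks plus 6 extra days.
Each full week contributes 5 weekdays (Mon–Fri): 6 × 5 = 30.
The 6 extra days are Thu, Fri, Sat, Sun, Mon, Tue — 4 of them qualify.
Total: 30 + 4 = 34.
Holidays: 2002-02-12 (Tue); 2002-02-14 (Thu); 2002-02-19 (Tue); 2002-02-22 (Fri); 2002-02-26 (Tue); 2002-03-01 (Fri).
All 6 holidays fall on weekdays, so subtract 6.
Business days: 34 − 6 = 28.

28 working days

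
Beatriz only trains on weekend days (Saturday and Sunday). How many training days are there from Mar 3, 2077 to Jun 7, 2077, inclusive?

28

Mar 3, 2077 is a Wednesday.
From Mar 3, 2077 to Jun 7, 2077 is 97 days inclusive.
97 = 7 × 13 + 6, so there are 13 full weeks plus 6 extra days.
Each full week contributes 2 weekend days (Sat, Sun): 13 × 2 = 26.
The 6 extra days are Wed, Thu, Fri, Sat, Sun, Mon — 2 of them qualify.
Total: 26 + 2 = 28.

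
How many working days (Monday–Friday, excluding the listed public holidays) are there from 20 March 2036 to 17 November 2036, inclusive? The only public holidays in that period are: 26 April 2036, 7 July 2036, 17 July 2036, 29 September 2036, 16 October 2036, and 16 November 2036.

169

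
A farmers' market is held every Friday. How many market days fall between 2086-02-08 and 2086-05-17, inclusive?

15 Fridays

2086-02-08 is a Friday.
From 2086-02-08 to 2086-05-17 is 99 days inclusive.
99 = 7 × 14 + 1, so there are 14 full weeks plus 1 extra day.
Each full week contributes one Friday: 14 so far.
The 1 extra day is Fri — 1 of them qualifies.
Total: 14 + 1 = 15.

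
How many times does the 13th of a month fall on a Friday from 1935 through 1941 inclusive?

11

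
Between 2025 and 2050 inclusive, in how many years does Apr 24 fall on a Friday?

4

Day of week of April 24 in each year:
2025: Thu, 2026: Fri ✓, 2027: Sat, 2028: Mon, 2029: Tue, 2030: Wed, 2031: Thu, 2032: Sat, 2033: Sun, 2034: Mon, 2035: Tue, 2036: Thu, 2037: Fri ✓, 2038: Sat, 2039: Sun, 2040: Tue, 2041: Wed, 2042: Thu, 2043: Fri ✓, 2044: Sun, 2045: Mon, 2046: Tue, 2047: Wed, 2048: Fri ✓, 2049: Sat, 2050: Sun
Fridays: 2026, 2037, 2043, 2048.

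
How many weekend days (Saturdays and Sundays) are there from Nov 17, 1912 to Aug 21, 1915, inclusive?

Nov 17, 1912 is a Sunday.
The range spans 1008 days (inclusive of both endpoints).
1008 = 7 × 144, so the span is exactly 144 full weeks.
Each full week contributes 2 weekend days (Sat, Sun): 144 × 2 = 288.
Total: 288.

288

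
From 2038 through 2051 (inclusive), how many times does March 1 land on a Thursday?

Day of week of March 1 in each year:
2038: Mon, 2039: Tue, 2040: Thu ✓, 2041: Fri, 2042: Sat, 2043: Sun, 2044: Tue, 2045: Wed, 2046: Thu ✓, 2047: Fri, 2048: Sun, 2049: Mon, 2050: Tue, 2051: Wed
Thursdays: 2040, 2046.

2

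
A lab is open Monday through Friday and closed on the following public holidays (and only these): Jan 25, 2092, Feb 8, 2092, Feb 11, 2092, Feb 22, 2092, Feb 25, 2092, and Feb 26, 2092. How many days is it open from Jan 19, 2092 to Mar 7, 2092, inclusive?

Jan 19, 2092 is a Saturday.
From Jan 19, 2092 to Mar 7, 2092 is 49 days inclusive.
49 = 7 × 7, so the span is exactly 7 full weeks.
Each full week contributes 5 weekdays (Mon–Fri): 7 × 5 = 35.
Holidays: Jan 25, 2092 (Fri); Feb 8, 2092 (Fri); Feb 11, 2092 (Mon); Feb 22, 2092 (Fri); Feb 25, 2092 (Mon); Feb 26, 2092 (Tue).
All 6 holidays fall on weekdays, so subtract 6.
Business days: 35 − 6 = 29.

29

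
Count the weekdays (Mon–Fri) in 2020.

262

Jan 1, 2020 is a Wednesday.
From Jan 1, 2020 to Dec 31, 2020 is 366 days inclusive.
366 = 7 × 52 + 2, so there are 52 full weeks plus 2 extra days.
Each full week contributes 5 weekdays (Mon–Fri): 52 × 5 = 260.
The 2 extra days are Wed, Thu — 2 of them qualify.
Total: 260 + 2 = 262.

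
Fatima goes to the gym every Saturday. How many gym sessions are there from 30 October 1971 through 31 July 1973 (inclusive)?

30 October 1971 is a Saturday.
The range spans 641 days (inclusive of both endpoints).
641 = 7 × 91 + 4, so there are 91 full weeks plus 4 extra days.
Each full week contributes one Saturday: 91 so far.
The 4 extra days are Saturday, Sunday, Monday, Tuesday — 1 of them qualifies.
Total: 91 + 1 = 92.

92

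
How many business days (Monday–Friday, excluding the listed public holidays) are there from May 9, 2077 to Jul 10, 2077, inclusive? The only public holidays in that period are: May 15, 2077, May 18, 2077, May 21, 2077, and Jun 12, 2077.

43

May 9, 2077 is a Sunday.
From May 9, 2077 to Jul 10, 2077 is 63 days inclusive.
63 = 7 × 9, so the span is exactly 9 full weeks.
Each full week contributes 5 weekdays (Mon–Fri): 9 × 5 = 45.
Total: 45.
Holidays: May 15, 2077 (Sat); May 18, 2077 (Tue); May 21, 2077 (Fri); Jun 12, 2077 (Sat).
2 of the 4 holidays fall on weekdays; the rest are weekends and were already excluded.
Business days: 45 − 2 = 43.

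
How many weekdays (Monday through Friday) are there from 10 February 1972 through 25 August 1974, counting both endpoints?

662 weekdays

10 February 1972 is a Thursday.
The range spans 928 days (inclusive of both endpoints).
928 = 7 × 132 + 4, so there are 132 full weeks plus 4 extra days.
Each full week contributes 5 weekdays (Mon–Fri): 132 × 5 = 660.
The 4 extra days are Thu, Fri, Sat, Sun — 2 of them qualify.
Total: 660 + 2 = 662.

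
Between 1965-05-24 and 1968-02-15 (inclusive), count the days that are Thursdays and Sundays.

1965-05-24 is a Monday.
From 1965-05-24 to 1968-02-15 is 998 days inclusive.
998 = 7 × 142 + 4, so there are 142 full weeks plus 4 extra days.
Each full week contributes 2 days from the set (Thu, Sun): 142 × 2 = 284.
The 4 extra days are Mon, Tue, Wed, Thu — 1 of them qualifies.
Total: 284 + 1 = 285.

285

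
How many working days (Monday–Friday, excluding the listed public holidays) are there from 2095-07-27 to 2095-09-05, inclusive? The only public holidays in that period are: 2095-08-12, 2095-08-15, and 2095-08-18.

2095-07-27 is a Wednesday.
The range spans 41 days (inclusive of both endpoints).
41 = 7 × 5 + 6, so there are 5 full weeks plus 6 extra days.
Each full week contributes 5 weekdays (Mon–Fri): 5 × 5 = 25.
The 6 extra days are Wed, Thu, Fri, Sat, Sun, Mon — 4 of them qualify.
Total: 25 + 4 = 29.
Holidays: 2095-08-12 (Fri); 2095-08-15 (Mon); 2095-08-18 (Thu).
All 3 holidays fall on weekdays, so subtract 3.
Business days: 29 − 3 = 26.

26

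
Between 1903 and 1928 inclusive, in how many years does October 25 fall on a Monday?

4

Day of week of October 25 in each year:
1903: Sun, 1904: Tue, 1905: Wed, 1906: Thu, 1907: Fri, 1908: Sun, 1909: Mon ✓, 1910: Tue, 1911: Wed, 1912: Fri, 1913: Sat, 1914: Sun, 1915: Mon ✓, 1916: Wed, 1917: Thu, 1918: Fri, 1919: Sat, 1920: Mon ✓, 1921: Tue, 1922: Wed, 1923: Thu, 1924: Sat, 1925: Sun, 1926: Mon ✓, 1927: Tue, 1928: Thu
Mondays: 1909, 1915, 1920, 1926.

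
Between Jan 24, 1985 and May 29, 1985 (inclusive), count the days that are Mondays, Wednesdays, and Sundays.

Jan 24, 1985 is a Thursday.
That's 126 days from start to end, counting both.
126 = 7 × 18, so the span is exactly 18 full weeks.
Each full week contributes 3 days from the set (Mon, Wed, Sun): 18 × 3 = 54.

54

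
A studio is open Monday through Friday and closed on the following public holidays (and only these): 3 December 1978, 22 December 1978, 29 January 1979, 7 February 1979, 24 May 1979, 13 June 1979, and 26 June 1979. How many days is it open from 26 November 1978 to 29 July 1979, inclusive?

26 November 1978 is a Sunday.
The range spans 246 days (inclusive of both endpoints).
246 = 7 × 35 + 1, so there are 35 full weeks plus 1 extra day.
Each full week contributes 5 weekdays (Mon–Fri): 35 × 5 = 175.
The 1 extra day is Sunday — none qualify.
Total: 175 + 0 = 175.
Holidays: 3 December 1978 (Sun); 22 December 1978 (Fri); 29 January 1979 (Mon); 7 February 1979 (Wed); 24 May 1979 (Thu); 13 June 1979 (Wed); 26 June 1979 (Tue).
6 of the 7 holidays fall on weekdays; the rest are weekends and were already excluded.
Business days: 175 − 6 = 169.

169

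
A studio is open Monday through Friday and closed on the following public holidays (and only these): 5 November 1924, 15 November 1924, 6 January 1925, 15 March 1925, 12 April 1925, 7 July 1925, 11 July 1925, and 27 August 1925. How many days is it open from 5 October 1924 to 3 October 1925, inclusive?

256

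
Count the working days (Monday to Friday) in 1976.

262 weekdays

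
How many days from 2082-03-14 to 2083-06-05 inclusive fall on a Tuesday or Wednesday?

128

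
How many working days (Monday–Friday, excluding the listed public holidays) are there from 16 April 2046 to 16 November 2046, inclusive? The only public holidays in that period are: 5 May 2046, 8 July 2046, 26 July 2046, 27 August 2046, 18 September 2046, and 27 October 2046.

16 April 2046 is a Monday.
That's 215 days from start to end, counting both.
215 = 7 × 30 + 5, so there are 30 full weeks plus 5 extra days.
Each full week contributes 5 weekdays (Mon–Fri): 30 × 5 = 150.
The 5 extra days are Mon, Tue, Wed, Thu, Fri — 5 of them qualify.
Total: 150 + 5 = 155.
Holidays: 5 May 2046 (Sat); 8 July 2046 (Sun); 26 July 2046 (Thu); 27 August 2046 (Mon); 18 September 2046 (Tue); 27 October 2046 (Sat).
3 of the 6 holidays fall on weekdays; the rest are weekends and were already excluded.
Business days: 155 − 3 = 152.

152 working days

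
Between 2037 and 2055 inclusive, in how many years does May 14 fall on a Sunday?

Day of week of May 14 in each year:
2037: Thu, 2038: Fri, 2039: Sat, 2040: Mon, 2041: Tue, 2042: Wed, 2043: Thu, 2044: Sat, 2045: Sun ✓, 2046: Mon, 2047: Tue, 2048: Thu, 2049: Fri, 2050: Sat, 2051: Sun ✓, 2052: Tue, 2053: Wed, 2054: Thu, 2055: Fri
Sundays: 2045, 2051.

2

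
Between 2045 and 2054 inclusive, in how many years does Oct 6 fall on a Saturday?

Day of week of October 6 in each year:
2045: Fri, 2046: Sat ✓, 2047: Sun, 2048: Tue, 2049: Wed, 2050: Thu, 2051: Fri, 2052: Sun, 2053: Mon, 2054: Tue
Saturdays: 2046.

1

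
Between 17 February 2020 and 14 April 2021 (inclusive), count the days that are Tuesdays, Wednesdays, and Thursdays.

182

17 February 2020 is a Monday.
That's 423 days from start to end, counting both.
423 = 7 × 60 + 3, so there are 60 full weeks plus 3 extra days.
Each full week contributes 3 days from the set (Tue, Wed, Thu): 60 × 3 = 180.
The 3 extra days are Mon, Tue, Wed — 2 of them qualify.
Total: 180 + 2 = 182.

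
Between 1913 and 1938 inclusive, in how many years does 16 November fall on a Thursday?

3

Day of week of November 16 in each year:
1913: Sun, 1914: Mon, 1915: Tue, 1916: Thu ✓, 1917: Fri, 1918: Sat, 1919: Sun, 1920: Tue, 1921: Wed, 1922: Thu ✓, 1923: Fri, 1924: Sun, 1925: Mon, 1926: Tue, 1927: Wed, 1928: Fri, 1929: Sat, 1930: Sun, 1931: Mon, 1932: Wed, 1933: Thu ✓, 1934: Fri, 1935: Sat, 1936: Mon, 1937: Tue, 1938: Wed
Thursdays: 1916, 1922, 1933.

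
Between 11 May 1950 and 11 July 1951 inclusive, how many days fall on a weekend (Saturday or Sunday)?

122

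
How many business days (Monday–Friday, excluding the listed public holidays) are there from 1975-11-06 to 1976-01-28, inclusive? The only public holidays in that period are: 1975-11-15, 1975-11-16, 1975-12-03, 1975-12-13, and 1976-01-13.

58 business days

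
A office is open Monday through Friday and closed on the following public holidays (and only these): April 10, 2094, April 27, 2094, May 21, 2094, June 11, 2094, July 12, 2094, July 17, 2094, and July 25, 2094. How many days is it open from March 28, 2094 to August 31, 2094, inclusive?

March 28, 2094 is a Sunday.
The range spans 157 days (inclusive of both endpoints).
157 = 7 × 22 + 3, so there are 22 full weeks plus 3 extra days.
Each full week contributes 5 weekdays (Mon–Fri): 22 × 5 = 110.
The 3 extra days are Sun, Mon, Tue — 2 of them qualify.
Total: 110 + 2 = 112.
Holidays: April 10, 2094 (Sat); April 27, 2094 (Tue); May 21, 2094 (Fri); June 11, 2094 (Fri); July 12, 2094 (Mon); July 17, 2094 (Sat); July 25, 2094 (Sun).
4 of the 7 holidays fall on weekdays; the rest are weekends and were already excluded.
Business days: 112 − 4 = 108.

108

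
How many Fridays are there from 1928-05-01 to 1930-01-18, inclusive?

90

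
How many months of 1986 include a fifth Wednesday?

A month has five Wednesdays exactly when Wednesday falls within its first (length − 28) days.
Jan: 31 days, starts Wed → 5 of Wed, Thu, Fri ✓
Feb: 28 days, starts Sat → 5 of (none)
Mar: 31 days, starts Sat → 5 of Sat, Sun, Mon
Apr: 30 days, starts Tue → 5 of Tue, Wed ✓
May: 31 days, starts Thu → 5 of Thu, Fri, Sat
Jun: 30 days, starts Sun → 5 of Sun, Mon
Jul: 31 days, starts Tue → 5 of Tue, Wed, Thu ✓
Aug: 31 days, starts Fri → 5 of Fri, Sat, Sun
Sep: 30 days, starts Mon → 5 of Mon, Tue
Oct: 31 days, starts Wed → 5 of Wed, Thu, Fri ✓
Nov: 30 days, starts Sat → 5 of Sat, Sun
Dec: 31 days, starts Mon → 5 of Mon, Tue, Wed ✓
Months with five Wednesdays: Jan, Apr, Jul, Oct, Dec.

5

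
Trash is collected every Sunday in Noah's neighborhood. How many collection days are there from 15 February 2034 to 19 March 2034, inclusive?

5 Sundays

15 February 2034 is a Wednesday.
From 15 February 2034 to 19 March 2034 is 33 days inclusive.
33 = 7 × 4 + 5, so there are 4 full weeks plus 5 extra days.
Each full week contributes one Sunday: 4 so far.
The 5 extra days are Wednesday, Thursday, Friday, Saturday, Sunday — 1 of them qualifies.
Total: 4 + 1 = 5.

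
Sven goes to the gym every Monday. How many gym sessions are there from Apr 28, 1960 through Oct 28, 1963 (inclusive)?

Apr 28, 1960 is a Thursday.
That's 1279 days from start to end, counting both.
1279 = 7 × 182 + 5, so there are 182 full weeks plus 5 extra days.
Each full week contributes one Monday: 182 so far.
The 5 extra days are Thursday, Friday, Saturday, Sunday, Monday — 1 of them qualifies.
Total: 182 + 1 = 183.

183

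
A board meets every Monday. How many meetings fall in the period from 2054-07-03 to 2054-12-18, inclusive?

2054-07-03 is a Friday.
That's 169 days from start to end, counting both.
169 = 7 × 24 + 1, so there are 24 full weeks plus 1 extra day.
Each full week contributes one Monday: 24 so far.
The 1 extra day is Fri — none qualify.
Total: 24 + 0 = 24.

24 Mondays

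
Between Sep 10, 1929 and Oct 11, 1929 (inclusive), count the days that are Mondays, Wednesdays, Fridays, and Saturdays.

18

Sep 10, 1929 is a Tuesday.
The range spans 32 days (inclusive of both endpoints).
32 = 7 × 4 + 4, so there are 4 full weeks plus 4 extra days.
Each full week contributes 4 days from the set (Mon, Wed, Fri, Sat): 4 × 4 = 16.
The 4 extra days are Tuesday, Wednesday, Thursday, Friday — 2 of them qualify.
Total: 16 + 2 = 18.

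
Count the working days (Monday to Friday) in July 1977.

21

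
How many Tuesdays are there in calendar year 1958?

52

1 January 1958 is a Wednesday.
That's 365 days from start to end, counting both.
365 = 7 × 52 + 1, so there are 52 full weeks plus 1 extra day.
Each full week contributes one Tuesday: 52 so far.
The 1 extra day is Wed — none qualify.
Total: 52 + 0 = 52.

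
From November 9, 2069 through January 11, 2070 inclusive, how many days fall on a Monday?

November 9, 2069 is a Saturday.
From November 9, 2069 to January 11, 2070 is 64 days inclusive.
64 = 7 × 9 + 1, so there are 9 full weeks plus 1 extra day.
Each full week contributes one Monday: 9 so far.
The 1 extra day is Sat — none qualify.
Total: 9 + 0 = 9.

9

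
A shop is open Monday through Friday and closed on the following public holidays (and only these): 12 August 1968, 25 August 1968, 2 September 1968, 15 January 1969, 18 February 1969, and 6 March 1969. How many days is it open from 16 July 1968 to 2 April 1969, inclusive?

182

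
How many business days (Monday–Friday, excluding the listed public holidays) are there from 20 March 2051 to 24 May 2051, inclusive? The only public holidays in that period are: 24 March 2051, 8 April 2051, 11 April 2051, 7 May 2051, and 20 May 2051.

20 March 2051 is a Monday.
That's 66 days from start to end, counting both.
66 = 7 × 9 + 3, so there are 9 full weeks plus 3 extra days.
Each full week contributes 5 weekdays (Mon–Fri): 9 × 5 = 45.
The 3 extra days are Mon, Tue, Wed — 3 of them qualify.
Total: 45 + 3 = 48.
Holidays: 24 March 2051 (Fri); 8 April 2051 (Sat); 11 April 2051 (Tue); 7 May 2051 (Sun); 20 May 2051 (Sat).
2 of the 5 holidays fall on weekdays; the rest are weekends and were already excluded.
Business days: 48 − 2 = 46.

46 business days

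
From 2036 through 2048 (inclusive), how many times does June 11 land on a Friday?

1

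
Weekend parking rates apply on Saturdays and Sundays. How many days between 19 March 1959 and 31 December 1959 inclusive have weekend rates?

19 March 1959 is a Thursday.
From 19 March 1959 to 31 December 1959 is 288 days inclusive.
288 = 7 × 41 + 1, so there are 41 full weeks plus 1 extra day.
Each full week contributes 2 weekend days (Sat, Sun): 41 × 2 = 82.
The 1 extra day is Thu — none qualify.
Total: 82 + 0 = 82.

82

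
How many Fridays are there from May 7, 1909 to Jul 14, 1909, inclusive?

10

May 7, 1909 is a Friday.
The range spans 69 days (inclusive of both endpoints).
69 = 7 × 9 + 6, so there are 9 full weeks plus 6 extra days.
Each full week contributes one Friday: 9 so far.
The 6 extra days are Fri, Sat, Sun, Mon, Tue, Wed — 1 of them qualifies.
Total: 9 + 1 = 10.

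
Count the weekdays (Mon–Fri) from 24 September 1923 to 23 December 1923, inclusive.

24 September 1923 is a Monday.
From 24 September 1923 to 23 December 1923 is 91 days inclusive.
91 = 7 × 13, so the span is exactly 13 full weeks.
Each full week contributes 5 weekdays (Mon–Fri): 13 × 5 = 65.

65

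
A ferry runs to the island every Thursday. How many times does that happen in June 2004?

4

2004-06-01 is a Tuesday.
The range spans 30 days (inclusive of both endpoints).
30 = 7 × 4 + 2, so there are 4 full weeks plus 2 extra days.
Each full week contributes one Thursday: 4 so far.
The 2 extra days are Tuesday, Wednesday — none qualify.
Total: 4 + 0 = 4.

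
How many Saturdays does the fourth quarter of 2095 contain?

14

Oct 1, 2095 is a Saturday.
The range spans 92 days (inclusive of both endpoints).
92 = 7 × 13 + 1, so there are 13 full weeks plus 1 extra day.
Each full week contributes one Saturday: 13 so far.
The 1 extra day is Sat — 1 of them qualifies.
Total: 13 + 1 = 14.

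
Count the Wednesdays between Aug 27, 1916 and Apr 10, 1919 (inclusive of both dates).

137

Aug 27, 1916 is a Sunday.
That's 957 days from start to end, counting both.
957 = 7 × 136 + 5, so there are 136 full weeks plus 5 extra days.
Each full week contributes one Wednesday: 136 so far.
The 5 extra days are Sunday, Monday, Tuesday, Wednesday, Thursday — 1 of them qualifies.
Total: 136 + 1 = 137.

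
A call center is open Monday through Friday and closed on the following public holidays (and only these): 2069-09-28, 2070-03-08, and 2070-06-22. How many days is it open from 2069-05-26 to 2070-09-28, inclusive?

2069-05-26 is a Sunday.
The range spans 491 days (inclusive of both endpoints).
491 = 7 × 70 + 1, so there are 70 full weeks plus 1 extra day.
Each full week contributes 5 weekdays (Mon–Fri): 70 × 5 = 350.
The 1 extra day is Sun — none qualify.
Total: 350 + 0 = 350.
Holidays: 2069-09-28 (Sat); 2070-03-08 (Sat); 2070-06-22 (Sun).
None of the 3 holidays fall on a weekday, so nothing to subtract.
Business days: 350 − 0 = 350.

350 working days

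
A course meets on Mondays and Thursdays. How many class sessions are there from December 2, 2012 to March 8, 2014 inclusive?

December 2, 2012 is a Sunday.
From December 2, 2012 to March 8, 2014 is 462 days inclusive.
462 = 7 × 66, so the span is exactly 66 full weeks.
Each full week contributes 2 days from the set (Mon, Thu): 66 × 2 = 132.
Total: 132.

132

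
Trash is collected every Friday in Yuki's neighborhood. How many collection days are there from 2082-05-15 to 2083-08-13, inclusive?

66 Fridays

2082-05-15 is a Friday.
That's 456 days from start to end, counting both.
456 = 7 × 65 + 1, so there are 65 full weeks plus 1 extra day.
Each full week contributes one Friday: 65 so far.
The 1 extra day is Friday — 1 of them qualifies.
Total: 65 + 1 = 66.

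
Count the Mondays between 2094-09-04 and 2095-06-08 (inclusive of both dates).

40

2094-09-04 is a Saturday.
That's 278 days from start to end, counting both.
278 = 7 × 39 + 5, so there are 39 full weeks plus 5 extra days.
Each full week contributes one Monday: 39 so far.
The 5 extra days are Sat, Sun, Mon, Tue, Wed — 1 of them qualifies.
Total: 39 + 1 = 40.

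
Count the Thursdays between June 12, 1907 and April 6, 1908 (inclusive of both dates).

43

June 12, 1907 is a Wednesday.
That's 300 days from start to end, counting both.
300 = 7 × 42 + 6, so there are 42 full weeks plus 6 extra days.
Each full week contributes one Thursday: 42 so far.
The 6 extra days are Wednesday, Thursday, Friday, Saturday, Sunday, Monday — 1 of them qualifies.
Total: 42 + 1 = 43.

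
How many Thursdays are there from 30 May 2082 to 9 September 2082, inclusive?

30 May 2082 is a Saturday.
From 30 May 2082 to 9 September 2082 is 103 days inclusive.
103 = 7 × 14 + 5, so there are 14 full weeks plus 5 extra days.
Each full week contributes one Thursday: 14 so far.
The 5 extra days are Saturday, Sunday, Monday, Tuesday, Wednesday — none qualify.
Total: 14 + 0 = 14.

14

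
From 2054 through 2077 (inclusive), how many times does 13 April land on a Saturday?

3

Day of week of April 13 in each year:
2054: Mon, 2055: Tue, 2056: Thu, 2057: Fri, 2058: Sat ✓, 2059: Sun, 2060: Tue, 2061: Wed, 2062: Thu, 2063: Fri, 2064: Sun, 2065: Mon, 2066: Tue, 2067: Wed, 2068: Fri, 2069: Sat ✓, 2070: Sun, 2071: Mon, 2072: Wed, 2073: Thu, 2074: Fri, 2075: Sat ✓, 2076: Mon, 2077: Tue
Saturdays: 2058, 2069, 2075.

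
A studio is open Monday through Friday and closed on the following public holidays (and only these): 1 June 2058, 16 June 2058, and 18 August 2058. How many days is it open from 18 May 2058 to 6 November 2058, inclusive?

18 May 2058 is a Saturday.
From 18 May 2058 to 6 November 2058 is 173 days inclusive.
173 = 7 × 24 + 5, so there are 24 full weeks plus 5 extra days.
Each full week contributes 5 weekdays (Mon–Fri): 24 × 5 = 120.
The 5 extra days are Saturday, Sunday, Monday, Tuesday, Wednesday — 3 of them qualify.
Total: 120 + 3 = 123.
Holidays: 1 June 2058 (Sat); 16 June 2058 (Sun); 18 August 2058 (Sun).
None of the 3 holidays fall on a weekday, so nothing to subtract.
Business days: 123 − 0 = 123.

123 working days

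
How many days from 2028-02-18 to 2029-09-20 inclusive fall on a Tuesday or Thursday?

166

2028-02-18 is a Friday.
From 2028-02-18 to 2029-09-20 is 581 days inclusive.
581 = 7 × 83, so the span is exactly 83 full weeks.
Each full week contributes 2 days from the set (Tue, Thu): 83 × 2 = 166.
Total: 166.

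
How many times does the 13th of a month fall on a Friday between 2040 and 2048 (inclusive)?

18

Friday-the-13ths by year:
2040: Jan, Apr, Jul
2041: Sep, Dec
2042: Jun
2043: Feb, Mar, Nov
2044: May
2045: Jan, Oct
2046: Apr, Jul
2047: Sep, Dec
2048: Mar, Nov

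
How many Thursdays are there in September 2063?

4

September 1, 2063 is a Saturday.
From September 1, 2063 to September 30, 2063 is 30 days inclusive.
30 = 7 × 4 + 2, so there are 4 full weeks plus 2 extra days.
Each full week contributes one Thursday: 4 so far.
The 2 extra days are Saturday, Sunday — none qualify.
Total: 4 + 0 = 4.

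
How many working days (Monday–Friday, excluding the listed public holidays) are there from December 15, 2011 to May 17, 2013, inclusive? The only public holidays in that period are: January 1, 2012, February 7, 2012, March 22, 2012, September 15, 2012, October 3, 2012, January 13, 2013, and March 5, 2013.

368

December 15, 2011 is a Thursday.
From December 15, 2011 to May 17, 2013 is 520 days inclusive.
520 = 7 × 74 + 2, so there are 74 full weeks plus 2 extra days.
Each full week contributes 5 weekdays (Mon–Fri): 74 × 5 = 370.
The 2 extra days are Thursday, Friday — 2 of them qualify.
Total: 370 + 2 = 372.
Holidays: January 1, 2012 (Sun); February 7, 2012 (Tue); March 22, 2012 (Thu); September 15, 2012 (Sat); October 3, 2012 (Wed); January 13, 2013 (Sun); March 5, 2013 (Tue).
4 of the 7 holidays fall on weekdays; the rest are weekends and were already excluded.
Business days: 372 − 4 = 368.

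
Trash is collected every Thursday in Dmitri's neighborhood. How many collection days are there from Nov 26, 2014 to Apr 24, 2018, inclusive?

Nov 26, 2014 is a Wednesday.
That's 1246 days from start to end, counting both.
1246 = 7 × 178, so the span is exactly 178 full weeks.
Each full week contributes one Thursday: 178 so far.
Total: 178.

178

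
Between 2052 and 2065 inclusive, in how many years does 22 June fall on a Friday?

Day of week of June 22 in each year:
2052: Sat, 2053: Sun, 2054: Mon, 2055: Tue, 2056: Thu, 2057: Fri ✓, 2058: Sat, 2059: Sun, 2060: Tue, 2061: Wed, 2062: Thu, 2063: Fri ✓, 2064: Sun, 2065: Mon
Fridays: 2057, 2063.

2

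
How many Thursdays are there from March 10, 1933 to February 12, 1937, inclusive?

205

March 10, 1933 is a Friday.
The range spans 1436 days (inclusive of both endpoints).
1436 = 7 × 205 + 1, so there are 205 full weeks plus 1 extra day.
Each full week contributes one Thursday: 205 so far.
The 1 extra day is Friday — none qualify.
Total: 205 + 0 = 205.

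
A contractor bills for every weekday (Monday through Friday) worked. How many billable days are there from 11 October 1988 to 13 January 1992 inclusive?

11 October 1988 is a Tuesday.
From 11 October 1988 to 13 January 1992 is 1190 days inclusive.
1190 = 7 × 170, so the span is exactly 170 full weeks.
Each full week contributes 5 weekdays (Mon–Fri): 170 × 5 = 850.

850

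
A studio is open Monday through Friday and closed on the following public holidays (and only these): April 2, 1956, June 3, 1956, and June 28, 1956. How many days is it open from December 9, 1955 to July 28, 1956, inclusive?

December 9, 1955 is a Friday.
From December 9, 1955 to July 28, 1956 is 233 days inclusive.
233 = 7 × 33 + 2, so there are 33 full weeks plus 2 extra days.
Each full week contributes 5 weekdays (Mon–Fri): 33 × 5 = 165.
The 2 extra days are Friday, Saturday — 1 of them qualifies.
Total: 165 + 1 = 166.
Holidays: April 2, 1956 (Mon); June 3, 1956 (Sun); June 28, 1956 (Thu).
2 of the 3 holidays fall on weekdays; the rest are weekends and were already excluded.
Business days: 166 − 2 = 164.

164 business days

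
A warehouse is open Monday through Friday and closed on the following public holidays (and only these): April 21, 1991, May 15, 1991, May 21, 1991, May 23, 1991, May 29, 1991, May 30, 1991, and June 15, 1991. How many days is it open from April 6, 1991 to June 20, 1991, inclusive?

49 business days

April 6, 1991 is a Saturday.
The range spans 76 days (inclusive of both endpoints).
76 = 7 × 10 + 6, so there are 10 full weeks plus 6 extra days.
Each full week contributes 5 weekdays (Mon–Fri): 10 × 5 = 50.
The 6 extra days are Sat, Sun, Mon, Tue, Wed, Thu — 4 of them qualify.
Total: 50 + 4 = 54.
Holidays: April 21, 1991 (Sun); May 15, 1991 (Wed); May 21, 1991 (Tue); May 23, 1991 (Thu); May 29, 1991 (Wed); May 30, 1991 (Thu); June 15, 1991 (Sat).
5 of the 7 holidays fall on weekdays; the rest are weekends and were already excluded.
Business days: 54 − 5 = 49.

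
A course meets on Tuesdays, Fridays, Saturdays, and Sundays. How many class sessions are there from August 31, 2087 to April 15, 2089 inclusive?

August 31, 2087 is a Sunday.
That's 594 days from start to end, counting both.
594 = 7 × 84 + 6, so there are 84 full weeks plus 6 extra days.
Each full week contributes 4 days from the set (Tue, Fri, Sat, Sun): 84 × 4 = 336.
The 6 extra days are Sunday, Monday, Tuesday, Wednesday, Thursday, Friday — 3 of them qualify.
Total: 336 + 3 = 339.

339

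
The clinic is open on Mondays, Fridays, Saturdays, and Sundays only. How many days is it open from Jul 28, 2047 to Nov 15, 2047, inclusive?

Jul 28, 2047 is a Sunday.
That's 111 days from start to end, counting both.
111 = 7 × 15 + 6, so there are 15 full weeks plus 6 extra days.
Each full week contributes 4 days from the set (Mon, Fri, Sat, Sun): 15 × 4 = 60.
The 6 extra days are Sun, Mon, Tue, Wed, Thu, Fri — 3 of them qualify.
Total: 60 + 3 = 63.

63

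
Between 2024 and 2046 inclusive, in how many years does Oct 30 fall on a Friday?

Day of week of October 30 in each year:
2024: Wed, 2025: Thu, 2026: Fri ✓, 2027: Sat, 2028: Mon, 2029: Tue, 2030: Wed, 2031: Thu, 2032: Sat, 2033: Sun, 2034: Mon, 2035: Tue, 2036: Thu, 2037: Fri ✓, 2038: Sat, 2039: Sun, 2040: Tue, 2041: Wed, 2042: Thu, 2043: Fri ✓, 2044: Sun, 2045: Mon, 2046: Tue
Fridays: 2026, 2037, 2043.

3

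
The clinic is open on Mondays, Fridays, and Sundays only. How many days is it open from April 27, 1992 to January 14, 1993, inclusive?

April 27, 1992 is a Monday.
The range spans 263 days (inclusive of both endpoints).
263 = 7 × 37 + 4, so there are 37 full weeks plus 4 extra days.
Each full week contributes 3 days from the set (Mon, Fri, Sun): 37 × 3 = 111.
The 4 extra days are Monday, Tuesday, Wednesday, Thursday — 1 of them qualifies.
Total: 111 + 1 = 112.

112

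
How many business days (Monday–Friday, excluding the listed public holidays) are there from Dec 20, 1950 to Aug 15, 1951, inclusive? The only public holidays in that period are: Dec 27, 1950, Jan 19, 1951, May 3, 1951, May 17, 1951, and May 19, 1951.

167

Dec 20, 1950 is a Wednesday.
That's 239 days from start to end, counting both.
239 = 7 × 34 + 1, so there are 34 full weeks plus 1 extra day.
Each full week contributes 5 weekdays (Mon–Fri): 34 × 5 = 170.
The 1 extra day is Wed — 1 of them qualifies.
Total: 170 + 1 = 171.
Holidays: Dec 27, 1950 (Wed); Jan 19, 1951 (Fri); May 3, 1951 (Thu); May 17, 1951 (Thu); May 19, 1951 (Sat).
4 of the 5 holidays fall on weekdays; the rest are weekends and were already excluded.
Business days: 171 − 4 = 167.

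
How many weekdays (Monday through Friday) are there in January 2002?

23 weekdays

1 January 2002 is a Tuesday.
The range spans 31 days (inclusive of both endpoints).
31 = 7 × 4 + 3, so there are 4 full weeks plus 3 extra days.
Each full week contributes 5 weekdays (Mon–Fri): 4 × 5 = 20.
The 3 extra days are Tuesday, Wednesday, Thursday — 3 of them qualify.
Total: 20 + 3 = 23.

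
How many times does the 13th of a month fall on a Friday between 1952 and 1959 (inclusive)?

15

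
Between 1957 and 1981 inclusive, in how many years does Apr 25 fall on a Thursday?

4

Day of week of April 25 in each year:
1957: Thu ✓, 1958: Fri, 1959: Sat, 1960: Mon, 1961: Tue, 1962: Wed, 1963: Thu ✓, 1964: Sat, 1965: Sun, 1966: Mon, 1967: Tue, 1968: Thu ✓, 1969: Fri, 1970: Sat, 1971: Sun, 1972: Tue, 1973: Wed, 1974: Thu ✓, 1975: Fri, 1976: Sun, 1977: Mon, 1978: Tue, 1979: Wed, 1980: Fri, 1981: Sat
Thursdays: 1957, 1963, 1968, 1974.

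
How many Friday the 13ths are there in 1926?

The 13th falls on a Friday when the month's 13th has weekday Fri.
Jan 13 is Wed; Feb 13 is Sat; Mar 13 is Sat; Apr 13 is Tue; May 13 is Thu; Jun 13 is Sun; Jul 13 is Tue; Aug 13 is Fri ✓; Sep 13 is Mon; Oct 13 is Wed; Nov 13 is Sat; Dec 13 is Mon.
Friday the 13ths: Aug.

1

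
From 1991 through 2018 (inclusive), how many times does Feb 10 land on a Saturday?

Day of week of February 10 in each year:
1991: Sun, 1992: Mon, 1993: Wed, 1994: Thu, 1995: Fri, 1996: Sat ✓, 1997: Mon, 1998: Tue, 1999: Wed, 2000: Thu, 2001: Sat ✓, 2002: Sun, 2003: Mon, 2004: Tue, 2005: Thu, 2006: Fri, 2007: Sat ✓, 2008: Sun, 2009: Tue, 2010: Wed, 2011: Thu, 2012: Fri, 2013: Sun, 2014: Mon, 2015: Tue, 2016: Wed, 2017: Fri, 2018: Sat ✓
Saturdays: 1996, 2001, 2007, 2018.

4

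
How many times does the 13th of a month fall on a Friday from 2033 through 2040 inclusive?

Friday-the-13ths by year:
2033: May
2034: Jan, Oct
2035: Apr, Jul
2036: Jun
2037: Feb, Mar, Nov
2038: Aug
2039: May
2040: Jan, Apr, Jul

14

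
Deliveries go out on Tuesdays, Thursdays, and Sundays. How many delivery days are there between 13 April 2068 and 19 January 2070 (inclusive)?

277

13 April 2068 is a Friday.
That's 647 days from start to end, counting both.
647 = 7 × 92 + 3, so there are 92 full weeks plus 3 extra days.
Each full week contributes 3 days from the set (Tue, Thu, Sun): 92 × 3 = 276.
The 3 extra days are Friday, Saturday, Sunday — 1 of them qualifies.
Total: 276 + 1 = 277.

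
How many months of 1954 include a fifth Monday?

4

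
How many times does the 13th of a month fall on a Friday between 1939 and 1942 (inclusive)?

8

Friday-the-13ths by year:
1939: Jan, Oct
1940: Sep, Dec
1941: Jun
1942: Feb, Mar, Nov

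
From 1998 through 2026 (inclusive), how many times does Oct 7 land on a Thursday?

Day of week of October 7 in each year:
1998: Wed, 1999: Thu ✓, 2000: Sat, 2001: Sun, 2002: Mon, 2003: Tue, 2004: Thu ✓, 2005: Fri, 2006: Sat, 2007: Sun, 2008: Tue, 2009: Wed, 2010: Thu ✓, 2011: Fri, 2012: Sun, 2013: Mon, 2014: Tue, 2015: Wed, 2016: Fri, 2017: Sat, 2018: Sun, 2019: Mon, 2020: Wed, 2021: Thu ✓, 2022: Fri, 2023: Sat, 2024: Mon, 2025: Tue, 2026: Wed
Thursdays: 1999, 2004, 2010, 2021.

4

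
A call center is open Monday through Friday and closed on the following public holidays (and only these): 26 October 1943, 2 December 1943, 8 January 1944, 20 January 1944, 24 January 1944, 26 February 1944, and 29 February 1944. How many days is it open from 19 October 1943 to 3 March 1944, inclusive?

94 business days

19 October 1943 is a Tuesday.
That's 137 days from start to end, counting both.
137 = 7 × 19 + 4, so there are 19 full weeks plus 4 extra days.
Each full week contributes 5 weekdays (Mon–Fri): 19 × 5 = 95.
The 4 extra days are Tuesday, Wednesday, Thursday, Friday — 4 of them qualify.
Total: 95 + 4 = 99.
Holidays: 26 October 1943 (Tue); 2 December 1943 (Thu); 8 January 1944 (Sat); 20 January 1944 (Thu); 24 January 1944 (Mon); 26 February 1944 (Sat); 29 February 1944 (Tue).
5 of the 7 holidays fall on weekdays; the rest are weekends and were already excluded.
Business days: 99 − 5 = 94.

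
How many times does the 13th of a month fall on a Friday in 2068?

3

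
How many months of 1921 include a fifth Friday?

A month has five Fridays exactly when Friday falls within its first (length − 28) days.
Jan: 31 days, starts Sat → 5 of Sat, Sun, Mon
Feb: 28 days, starts Tue → 5 of (none)
Mar: 31 days, starts Tue → 5 of Tue, Wed, Thu
Apr: 30 days, starts Fri → 5 of Fri, Sat ✓
May: 31 days, starts Sun → 5 of Sun, Mon, Tue
Jun: 30 days, starts Wed → 5 of Wed, Thu
Jul: 31 days, starts Fri → 5 of Fri, Sat, Sun ✓
Aug: 31 days, starts Mon → 5 of Mon, Tue, Wed
Sep: 30 days, starts Thu → 5 of Thu, Fri ✓
Oct: 31 days, starts Sat → 5 of Sat, Sun, Mon
Nov: 30 days, starts Tue → 5 of Tue, Wed
Dec: 31 days, starts Thu → 5 of Thu, Fri, Sat ✓
Months with five Fridays: Apr, Jul, Sep, Dec.

4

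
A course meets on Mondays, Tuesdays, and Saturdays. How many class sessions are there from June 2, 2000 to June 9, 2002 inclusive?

316

June 2, 2000 is a Friday.
That's 738 days from start to end, counting both.
738 = 7 × 105 + 3, so there are 105 full weeks plus 3 extra days.
Each full week contributes 3 days from the set (Mon, Tue, Sat): 105 × 3 = 315.
The 3 extra days are Fri, Sat, Sun — 1 of them qualifies.
Total: 315 + 1 = 316.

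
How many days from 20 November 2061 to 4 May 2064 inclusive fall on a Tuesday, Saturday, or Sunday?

20 November 2061 is a Sunday.
The range spans 897 days (inclusive of both endpoints).
897 = 7 × 128 + 1, so there are 128 full weeks plus 1 extra day.
Each full week contributes 3 days from the set (Tue, Sat, Sun): 128 × 3 = 384.
The 1 extra day is Sunday — 1 of them qualifies.
Total: 384 + 1 = 385.

385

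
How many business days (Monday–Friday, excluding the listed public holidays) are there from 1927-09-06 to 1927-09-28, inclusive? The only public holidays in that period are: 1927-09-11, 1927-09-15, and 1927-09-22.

1927-09-06 is a Tuesday.
The range spans 23 days (inclusive of both endpoints).
23 = 7 × 3 + 2, so there are 3 full weeks plus 2 extra days.
Each full week contributes 5 weekdays (Mon–Fri): 3 × 5 = 15.
The 2 extra days are Tue, Wed — 2 of them qualify.
Total: 15 + 2 = 17.
Holidays: 1927-09-11 (Sun); 1927-09-15 (Thu); 1927-09-22 (Thu).
2 of the 3 holidays fall on weekdays; the rest are weekends and were already excluded.
Business days: 17 − 2 = 15.

15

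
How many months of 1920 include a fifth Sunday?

A month has five Sundays exactly when Sunday falls within its first (length − 28) days.
Jan: 31 days, starts Thu → 5 of Thu, Fri, Sat
Feb: 29 days, starts Sun → 5 of Sun ✓
Mar: 31 days, starts Mon → 5 of Mon, Tue, Wed
Apr: 30 days, starts Thu → 5 of Thu, Fri
May: 31 days, starts Sat → 5 of Sat, Sun, Mon ✓
Jun: 30 days, starts Tue → 5 of Tue, Wed
Jul: 31 days, starts Thu → 5 of Thu, Fri, Sat
Aug: 31 days, starts Sun → 5 of Sun, Mon, Tue ✓
Sep: 30 days, starts Wed → 5 of Wed, Thu
Oct: 31 days, starts Fri → 5 of Fri, Sat, Sun ✓
Nov: 30 days, starts Mon → 5 of Mon, Tue
Dec: 31 days, starts Wed → 5 of Wed, Thu, Fri
Months with five Sundays: Feb, May, Aug, Oct.

4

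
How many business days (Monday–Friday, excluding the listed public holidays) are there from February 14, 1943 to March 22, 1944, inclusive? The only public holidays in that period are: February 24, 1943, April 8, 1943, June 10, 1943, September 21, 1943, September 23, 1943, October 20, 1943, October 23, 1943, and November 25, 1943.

February 14, 1943 is a Sunday.
From February 14, 1943 to March 22, 1944 is 403 days inclusive.
403 = 7 × 57 + 4, so there are 57 full weeks plus 4 extra days.
Each full week contributes 5 weekdays (Mon–Fri): 57 × 5 = 285.
The 4 extra days are Sunday, Monday, Tuesday, Wednesday — 3 of them qualify.
Total: 285 + 3 = 288.
Holidays: February 24, 1943 (Wed); April 8, 1943 (Thu); June 10, 1943 (Thu); September 21, 1943 (Tue); September 23, 1943 (Thu); October 20, 1943 (Wed); October 23, 1943 (Sat); November 25, 1943 (Thu).
7 of the 8 holidays fall on weekdays; the rest are weekends and were already excluded.
Business days: 288 − 7 = 281.

281 business days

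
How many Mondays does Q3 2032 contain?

13

2032-07-01 is a Thursday.
That's 92 days from start to end, counting both.
92 = 7 × 13 + 1, so there are 13 full weeks plus 1 extra day.
Each full week contributes one Monday: 13 so far.
The 1 extra day is Thu — none qualify.
Total: 13 + 0 = 13.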